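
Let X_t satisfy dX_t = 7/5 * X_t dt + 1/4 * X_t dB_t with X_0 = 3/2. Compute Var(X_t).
Var(X_t) = 9*(exp(t/16) - 1)*exp(14*t/5)/4

For GBM dX = mu X dt + sigma X dB with X_0 = x_0, apply Itô to Y = log X: dY = (mu - sigma^2/2) dt + sigma dB, so Y_t = log(x_0) + (mu - sigma^2/2) t + sigma B_t and hence X_t = x_0 * exp((mu - sigma^2/2) t + sigma B_t).
With mu = 7/5, sigma = 1/4, x_0 = 3/2, this gives:
  X_t = 3/2 * exp((219/160) * t + (1/4) * B_t).
Since sigma*B_t ~ Normal(0, sigma^2 t), E[exp(sigma*B_t)] = exp(sigma^2 t / 2); so E[X_t] = x_0 * exp((mu - sigma^2/2) t) * exp(sigma^2 t / 2) = x_0 * exp(mu t) = 3*exp(7*t/5)/2.
Var(X_t) = E[X_t^2] - (E[X_t])^2 = x_0^2 * exp(2 mu t) * (exp(sigma^2 t) - 1) = 9*(exp(t/16) - 1)*exp(14*t/5)/4.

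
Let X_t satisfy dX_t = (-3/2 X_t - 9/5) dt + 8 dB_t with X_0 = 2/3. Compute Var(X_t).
Var(X_t) = 64/3 - 64*exp(-3*t)/3

The variance V(t) = Var(X_t) satisfies V'(t) = 2 a V(t) + c^2 with V(0) = 0 (drift coefficient is linear in X, diffusion is constant). With a = -3/2, c = 8, the solution is
  V(t) = (c^2 / (2 a)) * (exp(2 a t) - 1)
       = (8^2 / (2*(-3/2))) * (exp((-3) t) - 1)
       = 64/3 - 64*exp(-3*t)/3.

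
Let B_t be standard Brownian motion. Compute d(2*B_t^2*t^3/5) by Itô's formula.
d(2*B_t^2*t^3/5) = (2*t^2*(3*B_t^2 + t)/5) dt + (4*B_t*t^3/5) dB_t

Itô's formula for f(t, x): d f(t, B_t) = (f_t + (1/2) f_xx) dt + f_x dB_t. Compute partials of f(t, x) = 2*t^3*x^2/5:
  f_t(t,x)  = 6*t^2*x^2/5
  f_x(t,x)  = 4*t^3*x/5
  f_xx(t,x) = 4*t^3/5
Assemble drift = f_t + (1/2) f_xx = 2*t^2*(t + 3*x^2)/5 and diffusion = f_x = 4*t^3*x/5. Substituting x = B_t:
  d(2*B_t^2*t^3/5) = (2*t^2*(3*B_t^2 + t)/5) dt + (4*B_t*t^3/5) dB_t.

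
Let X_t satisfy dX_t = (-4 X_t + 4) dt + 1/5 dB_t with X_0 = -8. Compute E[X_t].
E[X_t] = 1 - 9*exp(-4*t)

Taking expectations and using E[dB_t] = 0, the mean m(t) = E[X_t] satisfies the ODE m'(t) = a m(t) + b with m(0) = x_0. With a = -4, b = 4, x_0 = -8, the solution is
  m(t) = x_0 * exp(a t) + (b/a) * (exp(a t) - 1)
       = (-8) * exp((-4) t) + (4/(-4)) * (exp((-4) t) - 1)
       = 1 - 9*exp(-4*t).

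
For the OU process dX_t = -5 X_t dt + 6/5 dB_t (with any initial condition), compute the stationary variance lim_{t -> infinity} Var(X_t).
lim Var(X_t) = 18/125

The OU SDE dX = -theta X dt + sigma dB admits the integrating factor exp(theta t): d(exp(theta t) X_t) = sigma exp(theta t) dB_t. Integrating from 0 to t gives X_t = x_0 * exp(-theta t) + sigma * int_0^t exp(-theta (t-s)) dB_s for any initial x_0. The Itô integral has variance (by the Itô isometry) sigma^2 * int_0^t exp(-2 theta (t - s)) ds = sigma^2 * (1 - exp(-2 theta t)) / (2 theta), independent of x_0.
With theta = 5, sigma = 6/5:
  Var(X_t) = (6/5)^2 * (1 - exp(-2*5 t)) / (2 * 5) = 18/125 - 18*exp(-10*t)/125.
As t -> infinity, exp(-2*5 t) -> 0, so the stationary variance is sigma^2 / (2 theta) = 18/125.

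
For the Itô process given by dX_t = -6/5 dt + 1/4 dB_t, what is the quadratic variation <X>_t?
<X>_t = t/16

For an Itô process dX_t = a(t) dt + b(t) dB_t, the quadratic variation is <X>_t = int_0^t b(s)^2 ds (the drift term does not contribute). Here b(s) = 1/4, so
  b(s)^2 = 1/16.
Integrating from 0 to t:
  <X>_t = int_0^t (1/16) ds = t/16.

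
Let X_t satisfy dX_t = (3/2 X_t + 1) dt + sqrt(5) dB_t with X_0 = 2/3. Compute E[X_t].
E[X_t] = 4*exp(3*t/2)/3 - 2/3

Taking expectations and using E[dB_t] = 0, the mean m(t) = E[X_t] satisfies the ODE m'(t) = a m(t) + b with m(0) = x_0. With a = 3/2, b = 1, x_0 = 2/3, the solution is
  m(t) = x_0 * exp(a t) + (b/a) * (exp(a t) - 1)
       = (2/3) * exp((3/2) t) + (1/(3/2)) * (exp((3/2) t) - 1)
       = 4*exp(3*t/2)/3 - 2/3.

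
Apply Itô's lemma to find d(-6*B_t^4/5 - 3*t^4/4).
d(-6*B_t^4/5 - 3*t^4/4) = (-36*B_t^2/5 - 3*t^3) dt + (-24*B_t^3/5) dB_t

Itô's formula for f(t, x): d f(t, B_t) = (f_t + (1/2) f_xx) dt + f_x dB_t. Compute partials of f(t, x) = -3*t^4/4 - 6*x^4/5:
  f_t(t,x)  = -3*t^3
  f_x(t,x)  = -24*x^3/5
  f_xx(t,x) = -72*x^2/5
Assemble drift = f_t + (1/2) f_xx = -3*t^3 - 36*x^2/5 and diffusion = f_x = -24*x^3/5. Substituting x = B_t:
  d(-6*B_t^4/5 - 3*t^4/4) = (-36*B_t^2/5 - 3*t^3) dt + (-24*B_t^3/5) dB_t.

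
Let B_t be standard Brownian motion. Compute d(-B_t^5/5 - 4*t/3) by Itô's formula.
d(-B_t^5/5 - 4*t/3) = (-2*B_t^3 - 4/3) dt + (-B_t^4) dB_t

Itô's formula for f(t, x): d f(t, B_t) = (f_t + (1/2) f_xx) dt + f_x dB_t. Compute partials of f(t, x) = -4*t/3 - x^5/5:
  f_t(t,x)  = -4/3
  f_x(t,x)  = -x^4
  f_xx(t,x) = -4*x^3
Assemble drift = f_t + (1/2) f_xx = -2*x^3 - 4/3 and diffusion = f_x = -x^4. Substituting x = B_t:
  d(-B_t^5/5 - 4*t/3) = (-2*B_t^3 - 4/3) dt + (-B_t^4) dB_t.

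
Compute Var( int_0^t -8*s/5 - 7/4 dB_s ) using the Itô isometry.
Var = t*(1024*t^2 + 3360*t + 3675)/1200

The Itô integral of a deterministic integrand f(s) has mean 0 because each increment f(s) * (B_{s+ds} - B_s) has mean 0. By the Itô isometry:
  Var( int_0^t f(s) dB_s ) = E[ (int_0^t f(s) dB_s)^2 ] = int_0^t f(s)^2 ds.
Here f(s) = -8*s/5 - 7/4, so f(s)^2 = (32*s + 35)^2/400. Integrate:
  int_0^t ((32*s + 35)^2/400) ds = t*(1024*t^2 + 3360*t + 3675)/1200.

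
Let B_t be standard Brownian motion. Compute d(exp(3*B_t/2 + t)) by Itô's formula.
d(exp(3*B_t/2 + t)) = (17*exp(3*B_t/2 + t)/8) dt + (3*exp(3*B_t/2 + t)/2) dB_t

Itô's formula for f(t, x): d f(t, B_t) = (f_t + (1/2) f_xx) dt + f_x dB_t. Compute partials of f(t, x) = exp(t + 3*x/2):
  f_t(t,x)  = exp(t + 3*x/2)
  f_x(t,x)  = 3*exp(t + 3*x/2)/2
  f_xx(t,x) = 9*exp(t + 3*x/2)/4
Assemble drift = f_t + (1/2) f_xx = 17*exp(t + 3*x/2)/8 and diffusion = f_x = 3*exp(t + 3*x/2)/2. Substituting x = B_t:
  d(exp(3*B_t/2 + t)) = (17*exp(3*B_t/2 + t)/8) dt + (3*exp(3*B_t/2 + t)/2) dB_t.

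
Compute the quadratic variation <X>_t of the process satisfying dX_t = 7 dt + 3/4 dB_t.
<X>_t = 9*t/16

For an Itô process dX_t = a(t) dt + b(t) dB_t, the quadratic variation is <X>_t = int_0^t b(s)^2 ds (the drift term does not contribute). Here b(s) = 3/4, so
  b(s)^2 = 9/16.
Integrating from 0 to t:
  <X>_t = int_0^t (9/16) ds = 9*t/16.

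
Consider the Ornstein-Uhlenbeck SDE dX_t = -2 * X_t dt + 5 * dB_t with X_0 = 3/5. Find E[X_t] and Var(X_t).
E[X_t] = 3*exp(-2*t)/5; Var(X_t) = 25/4 - 25*exp(-4*t)/4

The OU SDE dX = -theta X dt + sigma dB admits the integrating factor exp(theta t): d(exp(theta t) X_t) = sigma exp(theta t) dB_t. Integrating from 0 to t:
  X_t = x_0 * exp(-theta t) + sigma * int_0^t exp(-theta (t-s)) dB_s.
The Itô integral has mean 0 and (by the Itô isometry) variance sigma^2 * int_0^t exp(-2 theta (t - s)) ds = sigma^2 * (1 - exp(-2 theta t)) / (2 theta).
With theta = 2, sigma = 5, x_0 = 3/5:
  E[X_t] = 3/5 * exp(-2 t) = 3*exp(-2*t)/5
  Var(X_t) = (5)^2 * (1 - exp(-2*2 t)) / (2 * 2) = 25/4 - 25*exp(-4*t)/4.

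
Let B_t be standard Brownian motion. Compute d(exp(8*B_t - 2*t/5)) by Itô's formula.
d(exp(8*B_t - 2*t/5)) = (158*exp(8*B_t - 2*t/5)/5) dt + (8*exp(8*B_t - 2*t/5)) dB_t

Itô's formula for f(t, x): d f(t, B_t) = (f_t + (1/2) f_xx) dt + f_x dB_t. Compute partials of f(t, x) = exp(-2*t/5 + 8*x):
  f_t(t,x)  = -2*exp(-2*t/5 + 8*x)/5
  f_x(t,x)  = 8*exp(-2*t/5 + 8*x)
  f_xx(t,x) = 64*exp(-2*t/5 + 8*x)
Assemble drift = f_t + (1/2) f_xx = 158*exp(-2*t/5 + 8*x)/5 and diffusion = f_x = 8*exp(-2*t/5 + 8*x). Substituting x = B_t:
  d(exp(8*B_t - 2*t/5)) = (158*exp(8*B_t - 2*t/5)/5) dt + (8*exp(8*B_t - 2*t/5)) dB_t.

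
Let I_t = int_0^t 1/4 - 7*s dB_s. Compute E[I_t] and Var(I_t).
E[I_t] = 0; Var(I_t) = t*(784*t^2 - 84*t + 3)/48

The Itô integral of a deterministic integrand f(s) has mean 0 because each increment f(s) * (B_{s+ds} - B_s) has mean 0. By the Itô isometry:
  Var( int_0^t f(s) dB_s ) = E[ (int_0^t f(s) dB_s)^2 ] = int_0^t f(s)^2 ds.
Here f(s) = 1/4 - 7*s, so f(s)^2 = (28*s - 1)^2/16. Integrate:
  int_0^t ((28*s - 1)^2/16) ds = t*(784*t^2 - 84*t + 3)/48.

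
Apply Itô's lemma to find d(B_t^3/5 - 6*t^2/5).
d(B_t^3/5 - 6*t^2/5) = (3*B_t/5 - 12*t/5) dt + (3*B_t^2/5) dB_t

Itô's formula for f(t, x): d f(t, B_t) = (f_t + (1/2) f_xx) dt + f_x dB_t. Compute partials of f(t, x) = -6*t^2/5 + x^3/5:
  f_t(t,x)  = -12*t/5
  f_x(t,x)  = 3*x^2/5
  f_xx(t,x) = 6*x/5
Assemble drift = f_t + (1/2) f_xx = -12*t/5 + 3*x/5 and diffusion = f_x = 3*x^2/5. Substituting x = B_t:
  d(B_t^3/5 - 6*t^2/5) = (3*B_t/5 - 12*t/5) dt + (3*B_t^2/5) dB_t.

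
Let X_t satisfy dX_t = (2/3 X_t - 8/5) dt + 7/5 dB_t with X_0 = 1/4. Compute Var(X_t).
Var(X_t) = 147*exp(4*t/3)/100 - 147/100

The variance V(t) = Var(X_t) satisfies V'(t) = 2 a V(t) + c^2 with V(0) = 0 (drift coefficient is linear in X, diffusion is constant). With a = 2/3, c = 7/5, the solution is
  V(t) = (c^2 / (2 a)) * (exp(2 a t) - 1)
       = ((7/5)^2 / (2*(2/3))) * (exp((4/3) t) - 1)
       = 147*exp(4*t/3)/100 - 147/100.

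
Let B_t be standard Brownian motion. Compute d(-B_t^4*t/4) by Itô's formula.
d(-B_t^4*t/4) = (B_t^2*(-B_t^2 - 6*t)/4) dt + (-B_t^3*t) dB_t

Itô's formula for f(t, x): d f(t, B_t) = (f_t + (1/2) f_xx) dt + f_x dB_t. Compute partials of f(t, x) = -t*x^4/4:
  f_t(t,x)  = -x^4/4
  f_x(t,x)  = -t*x^3
  f_xx(t,x) = -3*t*x^2
Assemble drift = f_t + (1/2) f_xx = x^2*(-6*t - x^2)/4 and diffusion = f_x = -t*x^3. Substituting x = B_t:
  d(-B_t^4*t/4) = (B_t^2*(-B_t^2 - 6*t)/4) dt + (-B_t^3*t) dB_t.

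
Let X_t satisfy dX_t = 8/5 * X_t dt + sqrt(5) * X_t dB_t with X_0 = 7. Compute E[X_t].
E[X_t] = 7*exp(8*t/5)

For GBM dX = mu X dt + sigma X dB with X_0 = x_0, apply Itô to Y = log X: dY = (mu - sigma^2/2) dt + sigma dB, so Y_t = log(x_0) + (mu - sigma^2/2) t + sigma B_t and hence X_t = x_0 * exp((mu - sigma^2/2) t + sigma B_t).
With mu = 8/5, sigma = sqrt(5), x_0 = 7, this gives:
  X_t = 7 * exp((-9/10) * t + (sqrt(5)) * B_t).
Since sigma*B_t ~ Normal(0, sigma^2 t), E[exp(sigma*B_t)] = exp(sigma^2 t / 2); so E[X_t] = x_0 * exp((mu - sigma^2/2) t) * exp(sigma^2 t / 2) = x_0 * exp(mu t) = 7*exp(8*t/5).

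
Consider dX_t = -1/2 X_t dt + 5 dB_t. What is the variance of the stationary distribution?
lim Var(X_t) = 25

The OU SDE dX = -theta X dt + sigma dB admits the integrating factor exp(theta t): d(exp(theta t) X_t) = sigma exp(theta t) dB_t. Integrating from 0 to t gives X_t = x_0 * exp(-theta t) + sigma * int_0^t exp(-theta (t-s)) dB_s for any initial x_0. The Itô integral has variance (by the Itô isometry) sigma^2 * int_0^t exp(-2 theta (t - s)) ds = sigma^2 * (1 - exp(-2 theta t)) / (2 theta), independent of x_0.
With theta = 1/2, sigma = 5:
  Var(X_t) = (5)^2 * (1 - exp(-2*1/2 t)) / (2 * 1/2) = 25 - 25*exp(-t).
As t -> infinity, exp(-2*1/2 t) -> 0, so the stationary variance is sigma^2 / (2 theta) = 25.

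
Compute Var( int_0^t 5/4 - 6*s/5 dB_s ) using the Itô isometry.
Var = t*(192*t^2 - 600*t + 625)/400

The Itô integral of a deterministic integrand f(s) has mean 0 because each increment f(s) * (B_{s+ds} - B_s) has mean 0. By the Itô isometry:
  Var( int_0^t f(s) dB_s ) = E[ (int_0^t f(s) dB_s)^2 ] = int_0^t f(s)^2 ds.
Here f(s) = 5/4 - 6*s/5, so f(s)^2 = (24*s - 25)^2/400. Integrate:
  int_0^t ((24*s - 25)^2/400) ds = t*(192*t^2 - 600*t + 625)/400.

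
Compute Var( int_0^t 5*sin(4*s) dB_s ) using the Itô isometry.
Var = 25*t/2 - 25*sin(4*t)*cos(4*t)/8

The Itô integral of a deterministic integrand f(s) has mean 0 because each increment f(s) * (B_{s+ds} - B_s) has mean 0. By the Itô isometry:
  Var( int_0^t f(s) dB_s ) = E[ (int_0^t f(s) dB_s)^2 ] = int_0^t f(s)^2 ds.
Here f(s) = 5*sin(4*s), so f(s)^2 = 25*sin(4*s)^2. Integrate:
  int_0^t (25*sin(4*s)^2) ds = 25*t/2 - 25*sin(4*t)*cos(4*t)/8.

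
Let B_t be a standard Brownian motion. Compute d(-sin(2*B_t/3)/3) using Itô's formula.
d(-sin(2*B_t/3)/3) = (2*sin(2*B_t/3)/27) dt + (-2*cos(2*B_t/3)/9) dB_t

Itô's formula for f(B_t) gives d f(B_t) = f'(B_t) dB_t + (1/2) f''(B_t) dt. Compute derivatives of f(x) = -sin(2*x/3)/3:
  f'(x)  = -2*cos(2*x/3)/9
  f''(x) = 4*sin(2*x/3)/27
Substitute x = B_t and multiply the f'' term by 1/2:
  drift     = (1/2) * (4*sin(2*x/3)/27) evaluated at B_t = 2*sin(2*B_t/3)/27
  diffusion = (-2*cos(2*x/3)/9) evaluated at B_t = -2*cos(2*B_t/3)/9
Therefore d(-sin(2*B_t/3)/3) = (2*sin(2*B_t/3)/27) dt + (-2*cos(2*B_t/3)/9) dB_t.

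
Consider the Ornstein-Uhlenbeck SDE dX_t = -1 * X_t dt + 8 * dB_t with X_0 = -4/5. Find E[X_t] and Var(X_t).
E[X_t] = -4*exp(-t)/5; Var(X_t) = 32 - 32*exp(-2*t)

The OU SDE dX = -theta X dt + sigma dB admits the integrating factor exp(theta t): d(exp(theta t) X_t) = sigma exp(theta t) dB_t. Integrating from 0 to t:
  X_t = x_0 * exp(-theta t) + sigma * int_0^t exp(-theta (t-s)) dB_s.
The Itô integral has mean 0 and (by the Itô isometry) variance sigma^2 * int_0^t exp(-2 theta (t - s)) ds = sigma^2 * (1 - exp(-2 theta t)) / (2 theta).
With theta = 1, sigma = 8, x_0 = -4/5:
  E[X_t] = -4/5 * exp(-1 t) = -4*exp(-t)/5
  Var(X_t) = (8)^2 * (1 - exp(-2*1 t)) / (2 * 1) = 32 - 32*exp(-2*t).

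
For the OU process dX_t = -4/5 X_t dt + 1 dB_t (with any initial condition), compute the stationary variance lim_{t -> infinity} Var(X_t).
lim Var(X_t) = 5/8

The OU SDE dX = -theta X dt + sigma dB admits the integrating factor exp(theta t): d(exp(theta t) X_t) = sigma exp(theta t) dB_t. Integrating from 0 to t gives X_t = x_0 * exp(-theta t) + sigma * int_0^t exp(-theta (t-s)) dB_s for any initial x_0. The Itô integral has variance (by the Itô isometry) sigma^2 * int_0^t exp(-2 theta (t - s)) ds = sigma^2 * (1 - exp(-2 theta t)) / (2 theta), independent of x_0.
With theta = 4/5, sigma = 1:
  Var(X_t) = (1)^2 * (1 - exp(-2*4/5 t)) / (2 * 4/5) = 5/8 - 5*exp(-8*t/5)/8.
As t -> infinity, exp(-2*4/5 t) -> 0, so the stationary variance is sigma^2 / (2 theta) = 5/8.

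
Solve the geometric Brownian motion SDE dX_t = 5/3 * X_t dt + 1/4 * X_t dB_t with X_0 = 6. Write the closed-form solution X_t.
X_t = 6 * exp((157/96) * t + (1/4) * B_t)

For GBM dX = mu X dt + sigma X dB with X_0 = x_0, apply Itô to Y = log X: dY = (mu - sigma^2/2) dt + sigma dB, so Y_t = log(x_0) + (mu - sigma^2/2) t + sigma B_t and hence X_t = x_0 * exp((mu - sigma^2/2) t + sigma B_t).
With mu = 5/3, sigma = 1/4, x_0 = 6, this gives:
  X_t = 6 * exp((157/96) * t + (1/4) * B_t).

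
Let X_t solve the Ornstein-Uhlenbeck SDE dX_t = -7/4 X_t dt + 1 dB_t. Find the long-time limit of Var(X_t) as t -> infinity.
lim Var(X_t) = 2/7

The OU SDE dX = -theta X dt + sigma dB admits the integrating factor exp(theta t): d(exp(theta t) X_t) = sigma exp(theta t) dB_t. Integrating from 0 to t gives X_t = x_0 * exp(-theta t) + sigma * int_0^t exp(-theta (t-s)) dB_s for any initial x_0. The Itô integral has variance (by the Itô isometry) sigma^2 * int_0^t exp(-2 theta (t - s)) ds = sigma^2 * (1 - exp(-2 theta t)) / (2 theta), independent of x_0.
With theta = 7/4, sigma = 1:
  Var(X_t) = (1)^2 * (1 - exp(-2*7/4 t)) / (2 * 7/4) = 2/7 - 2*exp(-7*t/2)/7.
As t -> infinity, exp(-2*7/4 t) -> 0, so the stationary variance is sigma^2 / (2 theta) = 2/7.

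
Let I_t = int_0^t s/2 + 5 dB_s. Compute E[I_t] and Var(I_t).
E[I_t] = 0; Var(I_t) = t*(t^2 + 30*t + 300)/12

The Itô integral of a deterministic integrand f(s) has mean 0 because each increment f(s) * (B_{s+ds} - B_s) has mean 0. By the Itô isometry:
  Var( int_0^t f(s) dB_s ) = E[ (int_0^t f(s) dB_s)^2 ] = int_0^t f(s)^2 ds.
Here f(s) = s/2 + 5, so f(s)^2 = (s + 10)^2/4. Integrate:
  int_0^t ((s + 10)^2/4) ds = t*(t^2 + 30*t + 300)/12.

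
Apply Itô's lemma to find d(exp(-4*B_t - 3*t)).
d(exp(-4*B_t - 3*t)) = (5*exp(-4*B_t - 3*t)) dt + (-4*exp(-4*B_t - 3*t)) dB_t

Itô's formula for f(t, x): d f(t, B_t) = (f_t + (1/2) f_xx) dt + f_x dB_t. Compute partials of f(t, x) = exp(-3*t - 4*x):
  f_t(t,x)  = -3*exp(-3*t - 4*x)
  f_x(t,x)  = -4*exp(-3*t - 4*x)
  f_xx(t,x) = 16*exp(-3*t - 4*x)
Assemble drift = f_t + (1/2) f_xx = 5*exp(-3*t - 4*x) and diffusion = f_x = -4*exp(-3*t - 4*x). Substituting x = B_t:
  d(exp(-4*B_t - 3*t)) = (5*exp(-4*B_t - 3*t)) dt + (-4*exp(-4*B_t - 3*t)) dB_t.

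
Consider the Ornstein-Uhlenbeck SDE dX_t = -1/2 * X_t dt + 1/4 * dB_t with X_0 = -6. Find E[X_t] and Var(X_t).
E[X_t] = -6*exp(-t/2); Var(X_t) = (exp(t) - 1)*exp(-t)/16

The OU SDE dX = -theta X dt + sigma dB admits the integrating factor exp(theta t): d(exp(theta t) X_t) = sigma exp(theta t) dB_t. Integrating from 0 to t:
  X_t = x_0 * exp(-theta t) + sigma * int_0^t exp(-theta (t-s)) dB_s.
The Itô integral has mean 0 and (by the Itô isometry) variance sigma^2 * int_0^t exp(-2 theta (t - s)) ds = sigma^2 * (1 - exp(-2 theta t)) / (2 theta).
With theta = 1/2, sigma = 1/4, x_0 = -6:
  E[X_t] = -6 * exp(-1/2 t) = -6*exp(-t/2)
  Var(X_t) = (1/4)^2 * (1 - exp(-2*1/2 t)) / (2 * 1/2) = (exp(t) - 1)*exp(-t)/16.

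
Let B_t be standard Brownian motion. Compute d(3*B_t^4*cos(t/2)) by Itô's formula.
d(3*B_t^4*cos(t/2)) = (3*B_t^2*(-B_t^2*sin(t/2) + 12*cos(t/2))/2) dt + (12*B_t^3*cos(t/2)) dB_t

Itô's formula for f(t, x): d f(t, B_t) = (f_t + (1/2) f_xx) dt + f_x dB_t. Compute partials of f(t, x) = 3*x^4*cos(t/2):
  f_t(t,x)  = -3*x^4*sin(t/2)/2
  f_x(t,x)  = 12*x^3*cos(t/2)
  f_xx(t,x) = 36*x^2*cos(t/2)
Assemble drift = f_t + (1/2) f_xx = 3*x^2*(-x^2*sin(t/2) + 12*cos(t/2))/2 and diffusion = f_x = 12*x^3*cos(t/2). Substituting x = B_t:
  d(3*B_t^4*cos(t/2)) = (3*B_t^2*(-B_t^2*sin(t/2) + 12*cos(t/2))/2) dt + (12*B_t^3*cos(t/2)) dB_t.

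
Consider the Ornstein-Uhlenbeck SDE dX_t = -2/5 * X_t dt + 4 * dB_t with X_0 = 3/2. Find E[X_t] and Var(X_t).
E[X_t] = 3*exp(-2*t/5)/2; Var(X_t) = 20 - 20*exp(-4*t/5)

The OU SDE dX = -theta X dt + sigma dB admits the integrating factor exp(theta t): d(exp(theta t) X_t) = sigma exp(theta t) dB_t. Integrating from 0 to t:
  X_t = x_0 * exp(-theta t) + sigma * int_0^t exp(-theta (t-s)) dB_s.
The Itô integral has mean 0 and (by the Itô isometry) variance sigma^2 * int_0^t exp(-2 theta (t - s)) ds = sigma^2 * (1 - exp(-2 theta t)) / (2 theta).
With theta = 2/5, sigma = 4, x_0 = 3/2:
  E[X_t] = 3/2 * exp(-2/5 t) = 3*exp(-2*t/5)/2
  Var(X_t) = (4)^2 * (1 - exp(-2*2/5 t)) / (2 * 2/5) = 20 - 20*exp(-4*t/5).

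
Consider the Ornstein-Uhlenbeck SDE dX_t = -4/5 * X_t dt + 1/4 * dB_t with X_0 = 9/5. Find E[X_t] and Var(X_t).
E[X_t] = 9*exp(-4*t/5)/5; Var(X_t) = 5/128 - 5*exp(-8*t/5)/128

The OU SDE dX = -theta X dt + sigma dB admits the integrating factor exp(theta t): d(exp(theta t) X_t) = sigma exp(theta t) dB_t. Integrating from 0 to t:
  X_t = x_0 * exp(-theta t) + sigma * int_0^t exp(-theta (t-s)) dB_s.
The Itô integral has mean 0 and (by the Itô isometry) variance sigma^2 * int_0^t exp(-2 theta (t - s)) ds = sigma^2 * (1 - exp(-2 theta t)) / (2 theta).
With theta = 4/5, sigma = 1/4, x_0 = 9/5:
  E[X_t] = 9/5 * exp(-4/5 t) = 9*exp(-4*t/5)/5
  Var(X_t) = (1/4)^2 * (1 - exp(-2*4/5 t)) / (2 * 4/5) = 5/128 - 5*exp(-8*t/5)/128.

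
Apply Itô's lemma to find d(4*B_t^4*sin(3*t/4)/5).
d(4*B_t^4*sin(3*t/4)/5) = (3*B_t^2*(B_t^2*cos(3*t/4) + 8*sin(3*t/4))/5) dt + (16*B_t^3*sin(3*t/4)/5) dB_t

Itô's formula for f(t, x): d f(t, B_t) = (f_t + (1/2) f_xx) dt + f_x dB_t. Compute partials of f(t, x) = 4*x^4*sin(3*t/4)/5:
  f_t(t,x)  = 3*x^4*cos(3*t/4)/5
  f_x(t,x)  = 16*x^3*sin(3*t/4)/5
  f_xx(t,x) = 48*x^2*sin(3*t/4)/5
Assemble drift = f_t + (1/2) f_xx = 3*x^2*(x^2*cos(3*t/4) + 8*sin(3*t/4))/5 and diffusion = f_x = 16*x^3*sin(3*t/4)/5. Substituting x = B_t:
  d(4*B_t^4*sin(3*t/4)/5) = (3*B_t^2*(B_t^2*cos(3*t/4) + 8*sin(3*t/4))/5) dt + (16*B_t^3*sin(3*t/4)/5) dB_t.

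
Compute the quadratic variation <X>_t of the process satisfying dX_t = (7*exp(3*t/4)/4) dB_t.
<X>_t = 49*exp(3*t/2)/24 - 49/24

For an Itô process dX_t = a(t) dt + b(t) dB_t, the quadratic variation is <X>_t = int_0^t b(s)^2 ds (the drift term does not contribute). Here b(s) = 7*exp(3*s/4)/4, so
  b(s)^2 = 49*exp(3*s/2)/16.
Integrating from 0 to t:
  <X>_t = int_0^t (49*exp(3*s/2)/16) ds = 49*exp(3*t/2)/24 - 49/24.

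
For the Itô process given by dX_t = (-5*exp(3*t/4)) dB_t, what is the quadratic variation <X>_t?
<X>_t = 50*exp(3*t/2)/3 - 50/3

For an Itô process dX_t = a(t) dt + b(t) dB_t, the quadratic variation is <X>_t = int_0^t b(s)^2 ds (the drift term does not contribute). Here b(s) = -5*exp(3*s/4), so
  b(s)^2 = 25*exp(3*s/2).
Integrating from 0 to t:
  <X>_t = int_0^t (25*exp(3*s/2)) ds = 50*exp(3*t/2)/3 - 50/3.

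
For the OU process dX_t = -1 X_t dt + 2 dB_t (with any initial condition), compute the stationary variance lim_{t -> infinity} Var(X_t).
lim Var(X_t) = 2

The OU SDE dX = -theta X dt + sigma dB admits the integrating factor exp(theta t): d(exp(theta t) X_t) = sigma exp(theta t) dB_t. Integrating from 0 to t gives X_t = x_0 * exp(-theta t) + sigma * int_0^t exp(-theta (t-s)) dB_s for any initial x_0. The Itô integral has variance (by the Itô isometry) sigma^2 * int_0^t exp(-2 theta (t - s)) ds = sigma^2 * (1 - exp(-2 theta t)) / (2 theta), independent of x_0.
With theta = 1, sigma = 2:
  Var(X_t) = (2)^2 * (1 - exp(-2*1 t)) / (2 * 1) = 2 - 2*exp(-2*t).
As t -> infinity, exp(-2*1 t) -> 0, so the stationary variance is sigma^2 / (2 theta) = 2.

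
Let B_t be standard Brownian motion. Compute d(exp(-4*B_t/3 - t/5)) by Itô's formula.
d(exp(-4*B_t/3 - t/5)) = (31*exp(-4*B_t/3 - t/5)/45) dt + (-4*exp(-4*B_t/3 - t/5)/3) dB_t

Itô's formula for f(t, x): d f(t, B_t) = (f_t + (1/2) f_xx) dt + f_x dB_t. Compute partials of f(t, x) = exp(-t/5 - 4*x/3):
  f_t(t,x)  = -exp(-t/5 - 4*x/3)/5
  f_x(t,x)  = -4*exp(-t/5 - 4*x/3)/3
  f_xx(t,x) = 16*exp(-t/5 - 4*x/3)/9
Assemble drift = f_t + (1/2) f_xx = 31*exp(-t/5 - 4*x/3)/45 and diffusion = f_x = -4*exp(-t/5 - 4*x/3)/3. Substituting x = B_t:
  d(exp(-4*B_t/3 - t/5)) = (31*exp(-4*B_t/3 - t/5)/45) dt + (-4*exp(-4*B_t/3 - t/5)/3) dB_t.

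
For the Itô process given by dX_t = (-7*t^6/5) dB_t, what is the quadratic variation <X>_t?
<X>_t = 49*t^13/325

For an Itô process dX_t = a(t) dt + b(t) dB_t, the quadratic variation is <X>_t = int_0^t b(s)^2 ds (the drift term does not contribute). Here b(s) = -7*s^6/5, so
  b(s)^2 = 49*s^12/25.
Integrating from 0 to t:
  <X>_t = int_0^t (49*s^12/25) ds = 49*t^13/325.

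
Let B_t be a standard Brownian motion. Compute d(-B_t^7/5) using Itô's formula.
d(-B_t^7/5) = (-21*B_t^5/5) dt + (-7*B_t^6/5) dB_t

Itô's formula for f(B_t) gives d f(B_t) = f'(B_t) dB_t + (1/2) f''(B_t) dt. Compute derivatives of f(x) = -x^7/5:
  f'(x)  = -7*x^6/5
  f''(x) = -42*x^5/5
Substitute x = B_t and multiply the f'' term by 1/2:
  drift     = (1/2) * (-42*x^5/5) evaluated at B_t = -21*B_t^5/5
  diffusion = (-7*x^6/5) evaluated at B_t = -7*B_t^6/5
Therefore d(-B_t^7/5) = (-21*B_t^5/5) dt + (-7*B_t^6/5) dB_t.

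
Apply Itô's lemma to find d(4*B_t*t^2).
d(4*B_t*t^2) = (8*B_t*t) dt + (4*t^2) dB_t

Itô's formula for f(t, x): d f(t, B_t) = (f_t + (1/2) f_xx) dt + f_x dB_t. Compute partials of f(t, x) = 4*t^2*x:
  f_t(t,x)  = 8*t*x
  f_x(t,x)  = 4*t^2
  f_xx(t,x) = 0
Assemble drift = f_t + (1/2) f_xx = 8*t*x and diffusion = f_x = 4*t^2. Substituting x = B_t:
  d(4*B_t*t^2) = (8*B_t*t) dt + (4*t^2) dB_t.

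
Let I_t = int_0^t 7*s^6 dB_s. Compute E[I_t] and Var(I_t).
E[I_t] = 0; Var(I_t) = 49*t^13/13

The Itô integral of a deterministic integrand f(s) has mean 0 because each increment f(s) * (B_{s+ds} - B_s) has mean 0. By the Itô isometry:
  Var( int_0^t f(s) dB_s ) = E[ (int_0^t f(s) dB_s)^2 ] = int_0^t f(s)^2 ds.
Here f(s) = 7*s^6, so f(s)^2 = 49*s^12. Integrate:
  int_0^t (49*s^12) ds = 49*t^13/13.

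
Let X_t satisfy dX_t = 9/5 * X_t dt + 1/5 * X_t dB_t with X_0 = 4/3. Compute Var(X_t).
Var(X_t) = 16*(exp(t/25) - 1)*exp(18*t/5)/9

For GBM dX = mu X dt + sigma X dB with X_0 = x_0, apply Itô to Y = log X: dY = (mu - sigma^2/2) dt + sigma dB, so Y_t = log(x_0) + (mu - sigma^2/2) t + sigma B_t and hence X_t = x_0 * exp((mu - sigma^2/2) t + sigma B_t).
With mu = 9/5, sigma = 1/5, x_0 = 4/3, this gives:
  X_t = 4/3 * exp((89/50) * t + (1/5) * B_t).
Since sigma*B_t ~ Normal(0, sigma^2 t), E[exp(sigma*B_t)] = exp(sigma^2 t / 2); so E[X_t] = x_0 * exp((mu - sigma^2/2) t) * exp(sigma^2 t / 2) = x_0 * exp(mu t) = 4*exp(9*t/5)/3.
Var(X_t) = E[X_t^2] - (E[X_t])^2 = x_0^2 * exp(2 mu t) * (exp(sigma^2 t) - 1) = 16*(exp(t/25) - 1)*exp(18*t/5)/9.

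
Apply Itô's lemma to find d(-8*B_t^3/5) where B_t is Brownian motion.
d(-8*B_t^3/5) = (-24*B_t/5) dt + (-24*B_t^2/5) dB_t

Itô's formula for f(B_t) gives d f(B_t) = f'(B_t) dB_t + (1/2) f''(B_t) dt. Compute derivatives of f(x) = -8*x^3/5:
  f'(x)  = -24*x^2/5
  f''(x) = -48*x/5
Substitute x = B_t and multiply the f'' term by 1/2:
  drift     = (1/2) * (-48*x/5) evaluated at B_t = -24*B_t/5
  diffusion = (-24*x^2/5) evaluated at B_t = -24*B_t^2/5
Therefore d(-8*B_t^3/5) = (-24*B_t/5) dt + (-24*B_t^2/5) dB_t.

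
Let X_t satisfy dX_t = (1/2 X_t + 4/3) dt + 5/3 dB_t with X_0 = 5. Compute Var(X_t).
Var(X_t) = 25*exp(t)/9 - 25/9

The variance V(t) = Var(X_t) satisfies V'(t) = 2 a V(t) + c^2 with V(0) = 0 (drift coefficient is linear in X, diffusion is constant). With a = 1/2, c = 5/3, the solution is
  V(t) = (c^2 / (2 a)) * (exp(2 a t) - 1)
       = ((5/3)^2 / (2*(1/2))) * (exp(1 t) - 1)
       = 25*exp(t)/9 - 25/9.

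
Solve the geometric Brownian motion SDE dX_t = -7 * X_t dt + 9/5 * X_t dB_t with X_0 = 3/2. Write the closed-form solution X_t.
X_t = 3/2 * exp((-431/50) * t + (9/5) * B_t)

For GBM dX = mu X dt + sigma X dB with X_0 = x_0, apply Itô to Y = log X: dY = (mu - sigma^2/2) dt + sigma dB, so Y_t = log(x_0) + (mu - sigma^2/2) t + sigma B_t and hence X_t = x_0 * exp((mu - sigma^2/2) t + sigma B_t).
With mu = -7, sigma = 9/5, x_0 = 3/2, this gives:
  X_t = 3/2 * exp((-431/50) * t + (9/5) * B_t).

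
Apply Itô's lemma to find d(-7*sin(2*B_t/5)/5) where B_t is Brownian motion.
d(-7*sin(2*B_t/5)/5) = (14*sin(2*B_t/5)/125) dt + (-14*cos(2*B_t/5)/25) dB_t

Itô's formula for f(B_t) gives d f(B_t) = f'(B_t) dB_t + (1/2) f''(B_t) dt. Compute derivatives of f(x) = -7*sin(2*x/5)/5:
  f'(x)  = -14*cos(2*x/5)/25
  f''(x) = 28*sin(2*x/5)/125
Substitute x = B_t and multiply the f'' term by 1/2:
  drift     = (1/2) * (28*sin(2*x/5)/125) evaluated at B_t = 14*sin(2*B_t/5)/125
  diffusion = (-14*cos(2*x/5)/25) evaluated at B_t = -14*cos(2*B_t/5)/25
Therefore d(-7*sin(2*B_t/5)/5) = (14*sin(2*B_t/5)/125) dt + (-14*cos(2*B_t/5)/25) dB_t.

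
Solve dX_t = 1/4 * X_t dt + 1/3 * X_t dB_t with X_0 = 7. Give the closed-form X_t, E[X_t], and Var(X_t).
X_t = 7 * exp((7/36) t + (1/3) B_t); E[X_t] = 7*exp(t/4); Var(X_t) = 49*(exp(t/9) - 1)*exp(t/2)

For GBM dX = mu X dt + sigma X dB with X_0 = x_0, apply Itô to Y = log X: dY = (mu - sigma^2/2) dt + sigma dB, so Y_t = log(x_0) + (mu - sigma^2/2) t + sigma B_t and hence X_t = x_0 * exp((mu - sigma^2/2) t + sigma B_t).
With mu = 1/4, sigma = 1/3, x_0 = 7, this gives:
  X_t = 7 * exp((7/36) * t + (1/3) * B_t).
Since sigma*B_t ~ Normal(0, sigma^2 t), E[exp(sigma*B_t)] = exp(sigma^2 t / 2); so E[X_t] = x_0 * exp((mu - sigma^2/2) t) * exp(sigma^2 t / 2) = x_0 * exp(mu t) = 7*exp(t/4).
Var(X_t) = E[X_t^2] - (E[X_t])^2 = x_0^2 * exp(2 mu t) * (exp(sigma^2 t) - 1) = 49*(exp(t/9) - 1)*exp(t/2).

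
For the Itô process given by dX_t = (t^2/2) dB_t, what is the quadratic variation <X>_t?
<X>_t = t^5/20

For an Itô process dX_t = a(t) dt + b(t) dB_t, the quadratic variation is <X>_t = int_0^t b(s)^2 ds (the drift term does not contribute). Here b(s) = s^2/2, so
  b(s)^2 = s^4/4.
Integrating from 0 to t:
  <X>_t = int_0^t (s^4/4) ds = t^5/20.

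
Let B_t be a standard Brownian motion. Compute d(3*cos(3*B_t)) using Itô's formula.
d(3*cos(3*B_t)) = (-27*cos(3*B_t)/2) dt + (-9*sin(3*B_t)) dB_t

Itô's formula for f(B_t) gives d f(B_t) = f'(B_t) dB_t + (1/2) f''(B_t) dt. Compute derivatives of f(x) = 3*cos(3*x):
  f'(x)  = -9*sin(3*x)
  f''(x) = -27*cos(3*x)
Substitute x = B_t and multiply the f'' term by 1/2:
  drift     = (1/2) * (-27*cos(3*x)) evaluated at B_t = -27*cos(3*B_t)/2
  diffusion = (-9*sin(3*x)) evaluated at B_t = -9*sin(3*B_t)
Therefore d(3*cos(3*B_t)) = (-27*cos(3*B_t)/2) dt + (-9*sin(3*B_t)) dB_t.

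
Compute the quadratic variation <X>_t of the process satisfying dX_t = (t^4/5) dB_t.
<X>_t = t^9/225

For an Itô process dX_t = a(t) dt + b(t) dB_t, the quadratic variation is <X>_t = int_0^t b(s)^2 ds (the drift term does not contribute). Here b(s) = s^4/5, so
  b(s)^2 = s^8/25.
Integrating from 0 to t:
  <X>_t = int_0^t (s^8/25) ds = t^9/225.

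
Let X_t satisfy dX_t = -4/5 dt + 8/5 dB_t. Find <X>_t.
<X>_t = 64*t/25

For an Itô process dX_t = a(t) dt + b(t) dB_t, the quadratic variation is <X>_t = int_0^t b(s)^2 ds (the drift term does not contribute). Here b(s) = 8/5, so
  b(s)^2 = 64/25.
Integrating from 0 to t:
  <X>_t = int_0^t (64/25) ds = 64*t/25.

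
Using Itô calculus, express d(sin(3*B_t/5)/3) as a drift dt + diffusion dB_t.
d(sin(3*B_t/5)/3) = (-3*sin(3*B_t/5)/50) dt + (cos(3*B_t/5)/5) dB_t

Itô's formula for f(B_t) gives d f(B_t) = f'(B_t) dB_t + (1/2) f''(B_t) dt. Compute derivatives of f(x) = sin(3*x/5)/3:
  f'(x)  = cos(3*x/5)/5
  f''(x) = -3*sin(3*x/5)/25
Substitute x = B_t and multiply the f'' term by 1/2:
  drift     = (1/2) * (-3*sin(3*x/5)/25) evaluated at B_t = -3*sin(3*B_t/5)/50
  diffusion = (cos(3*x/5)/5) evaluated at B_t = cos(3*B_t/5)/5
Therefore d(sin(3*B_t/5)/3) = (-3*sin(3*B_t/5)/50) dt + (cos(3*B_t/5)/5) dB_t.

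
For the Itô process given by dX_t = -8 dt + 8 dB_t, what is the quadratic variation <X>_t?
<X>_t = 64*t

For an Itô process dX_t = a(t) dt + b(t) dB_t, the quadratic variation is <X>_t = int_0^t b(s)^2 ds (the drift term does not contribute). Here b(s) = 8, so
  b(s)^2 = 64.
Integrating from 0 to t:
  <X>_t = int_0^t (64) ds = 64*t.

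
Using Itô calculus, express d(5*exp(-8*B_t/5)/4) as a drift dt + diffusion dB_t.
d(5*exp(-8*B_t/5)/4) = (8*exp(-8*B_t/5)/5) dt + (-2*exp(-8*B_t/5)) dB_t

Itô's formula for f(B_t) gives d f(B_t) = f'(B_t) dB_t + (1/2) f''(B_t) dt. Compute derivatives of f(x) = 5*exp(-8*x/5)/4:
  f'(x)  = -2*exp(-8*x/5)
  f''(x) = 16*exp(-8*x/5)/5
Substitute x = B_t and multiply the f'' term by 1/2:
  drift     = (1/2) * (16*exp(-8*x/5)/5) evaluated at B_t = 8*exp(-8*B_t/5)/5
  diffusion = (-2*exp(-8*x/5)) evaluated at B_t = -2*exp(-8*B_t/5)
Therefore d(5*exp(-8*B_t/5)/4) = (8*exp(-8*B_t/5)/5) dt + (-2*exp(-8*B_t/5)) dB_t.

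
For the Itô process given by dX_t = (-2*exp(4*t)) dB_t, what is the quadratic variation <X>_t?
<X>_t = exp(8*t)/2 - 1/2

For an Itô process dX_t = a(t) dt + b(t) dB_t, the quadratic variation is <X>_t = int_0^t b(s)^2 ds (the drift term does not contribute). Here b(s) = -2*exp(4*s), so
  b(s)^2 = 4*exp(8*s).
Integrating from 0 to t:
  <X>_t = int_0^t (4*exp(8*s)) ds = exp(8*t)/2 - 1/2.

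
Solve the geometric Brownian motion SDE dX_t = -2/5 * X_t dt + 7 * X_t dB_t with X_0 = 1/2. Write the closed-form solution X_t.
X_t = 1/2 * exp((-249/10) * t + (7) * B_t)

For GBM dX = mu X dt + sigma X dB with X_0 = x_0, apply Itô to Y = log X: dY = (mu - sigma^2/2) dt + sigma dB, so Y_t = log(x_0) + (mu - sigma^2/2) t + sigma B_t and hence X_t = x_0 * exp((mu - sigma^2/2) t + sigma B_t).
With mu = -2/5, sigma = 7, x_0 = 1/2, this gives:
  X_t = 1/2 * exp((-249/10) * t + (7) * B_t).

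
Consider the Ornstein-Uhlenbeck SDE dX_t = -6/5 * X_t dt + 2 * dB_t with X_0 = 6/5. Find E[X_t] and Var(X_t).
E[X_t] = 6*exp(-6*t/5)/5; Var(X_t) = 5/3 - 5*exp(-12*t/5)/3

The OU SDE dX = -theta X dt + sigma dB admits the integrating factor exp(theta t): d(exp(theta t) X_t) = sigma exp(theta t) dB_t. Integrating from 0 to t:
  X_t = x_0 * exp(-theta t) + sigma * int_0^t exp(-theta (t-s)) dB_s.
The Itô integral has mean 0 and (by the Itô isometry) variance sigma^2 * int_0^t exp(-2 theta (t - s)) ds = sigma^2 * (1 - exp(-2 theta t)) / (2 theta).
With theta = 6/5, sigma = 2, x_0 = 6/5:
  E[X_t] = 6/5 * exp(-6/5 t) = 6*exp(-6*t/5)/5
  Var(X_t) = (2)^2 * (1 - exp(-2*6/5 t)) / (2 * 6/5) = 5/3 - 5*exp(-12*t/5)/3.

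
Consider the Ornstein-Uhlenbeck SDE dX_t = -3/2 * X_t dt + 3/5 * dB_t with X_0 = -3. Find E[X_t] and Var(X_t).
E[X_t] = -3*exp(-3*t/2); Var(X_t) = 3/25 - 3*exp(-3*t)/25

The OU SDE dX = -theta X dt + sigma dB admits the integrating factor exp(theta t): d(exp(theta t) X_t) = sigma exp(theta t) dB_t. Integrating from 0 to t:
  X_t = x_0 * exp(-theta t) + sigma * int_0^t exp(-theta (t-s)) dB_s.
The Itô integral has mean 0 and (by the Itô isometry) variance sigma^2 * int_0^t exp(-2 theta (t - s)) ds = sigma^2 * (1 - exp(-2 theta t)) / (2 theta).
With theta = 3/2, sigma = 3/5, x_0 = -3:
  E[X_t] = -3 * exp(-3/2 t) = -3*exp(-3*t/2)
  Var(X_t) = (3/5)^2 * (1 - exp(-2*3/2 t)) / (2 * 3/2) = 3/25 - 3*exp(-3*t)/25.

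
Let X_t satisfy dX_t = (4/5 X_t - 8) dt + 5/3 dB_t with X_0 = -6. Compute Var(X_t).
Var(X_t) = 125*exp(8*t/5)/72 - 125/72

The variance V(t) = Var(X_t) satisfies V'(t) = 2 a V(t) + c^2 with V(0) = 0 (drift coefficient is linear in X, diffusion is constant). With a = 4/5, c = 5/3, the solution is
  V(t) = (c^2 / (2 a)) * (exp(2 a t) - 1)
       = ((5/3)^2 / (2*(4/5))) * (exp((8/5) t) - 1)
       = 125*exp(8*t/5)/72 - 125/72.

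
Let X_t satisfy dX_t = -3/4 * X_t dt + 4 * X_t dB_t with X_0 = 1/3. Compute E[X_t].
E[X_t] = exp(-3*t/4)/3

For GBM dX = mu X dt + sigma X dB with X_0 = x_0, apply Itô to Y = log X: dY = (mu - sigma^2/2) dt + sigma dB, so Y_t = log(x_0) + (mu - sigma^2/2) t + sigma B_t and hence X_t = x_0 * exp((mu - sigma^2/2) t + sigma B_t).
With mu = -3/4, sigma = 4, x_0 = 1/3, this gives:
  X_t = 1/3 * exp((-35/4) * t + (4) * B_t).
Since sigma*B_t ~ Normal(0, sigma^2 t), E[exp(sigma*B_t)] = exp(sigma^2 t / 2); so E[X_t] = x_0 * exp((mu - sigma^2/2) t) * exp(sigma^2 t / 2) = x_0 * exp(mu t) = exp(-3*t/4)/3.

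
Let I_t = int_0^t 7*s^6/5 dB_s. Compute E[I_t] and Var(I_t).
E[I_t] = 0; Var(I_t) = 49*t^13/325

The Itô integral of a deterministic integrand f(s) has mean 0 because each increment f(s) * (B_{s+ds} - B_s) has mean 0. By the Itô isometry:
  Var( int_0^t f(s) dB_s ) = E[ (int_0^t f(s) dB_s)^2 ] = int_0^t f(s)^2 ds.
Here f(s) = 7*s^6/5, so f(s)^2 = 49*s^12/25. Integrate:
  int_0^t (49*s^12/25) ds = 49*t^13/325.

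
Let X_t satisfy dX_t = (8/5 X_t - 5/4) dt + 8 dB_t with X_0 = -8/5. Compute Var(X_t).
Var(X_t) = 20*exp(16*t/5) - 20

The variance V(t) = Var(X_t) satisfies V'(t) = 2 a V(t) + c^2 with V(0) = 0 (drift coefficient is linear in X, diffusion is constant). With a = 8/5, c = 8, the solution is
  V(t) = (c^2 / (2 a)) * (exp(2 a t) - 1)
       = (8^2 / (2*(8/5))) * (exp((16/5) t) - 1)
       = 20*exp(16*t/5) - 20.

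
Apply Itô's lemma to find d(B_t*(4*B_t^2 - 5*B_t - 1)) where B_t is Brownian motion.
d(B_t*(4*B_t^2 - 5*B_t - 1)) = (12*B_t - 5) dt + (12*B_t^2 - 10*B_t - 1) dB_t

Itô's formula for f(B_t) gives d f(B_t) = f'(B_t) dB_t + (1/2) f''(B_t) dt. Compute derivatives of f(x) = x*(4*x^2 - 5*x - 1):
  f'(x)  = 12*x^2 - 10*x - 1
  f''(x) = 24*x - 10
Substitute x = B_t and multiply the f'' term by 1/2:
  drift     = (1/2) * (24*x - 10) evaluated at B_t = 12*B_t - 5
  diffusion = (12*x^2 - 10*x - 1) evaluated at B_t = 12*B_t^2 - 10*B_t - 1
Therefore d(B_t*(4*B_t^2 - 5*B_t - 1)) = (12*B_t - 5) dt + (12*B_t^2 - 10*B_t - 1) dB_t.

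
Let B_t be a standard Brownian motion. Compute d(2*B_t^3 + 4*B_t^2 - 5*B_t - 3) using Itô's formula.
d(2*B_t^3 + 4*B_t^2 - 5*B_t - 3) = (6*B_t + 4) dt + (6*B_t^2 + 8*B_t - 5) dB_t

Itô's formula for f(B_t) gives d f(B_t) = f'(B_t) dB_t + (1/2) f''(B_t) dt. Compute derivatives of f(x) = 2*x^3 + 4*x^2 - 5*x - 3:
  f'(x)  = 6*x^2 + 8*x - 5
  f''(x) = 12*x + 8
Substitute x = B_t and multiply the f'' term by 1/2:
  drift     = (1/2) * (12*x + 8) evaluated at B_t = 6*B_t + 4
  diffusion = (6*x^2 + 8*x - 5) evaluated at B_t = 6*B_t^2 + 8*B_t - 5
Therefore d(2*B_t^3 + 4*B_t^2 - 5*B_t - 3) = (6*B_t + 4) dt + (6*B_t^2 + 8*B_t - 5) dB_t.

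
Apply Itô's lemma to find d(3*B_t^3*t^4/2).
d(3*B_t^3*t^4/2) = (3*B_t*t^3*(4*B_t^2 + 3*t)/2) dt + (9*B_t^2*t^4/2) dB_t

Itô's formula for f(t, x): d f(t, B_t) = (f_t + (1/2) f_xx) dt + f_x dB_t. Compute partials of f(t, x) = 3*t^4*x^3/2:
  f_t(t,x)  = 6*t^3*x^3
  f_x(t,x)  = 9*t^4*x^2/2
  f_xx(t,x) = 9*t^4*x
Assemble drift = f_t + (1/2) f_xx = 3*t^3*x*(3*t + 4*x^2)/2 and diffusion = f_x = 9*t^4*x^2/2. Substituting x = B_t:
  d(3*B_t^3*t^4/2) = (3*B_t*t^3*(4*B_t^2 + 3*t)/2) dt + (9*B_t^2*t^4/2) dB_t.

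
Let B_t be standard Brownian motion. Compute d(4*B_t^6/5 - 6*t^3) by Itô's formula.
d(4*B_t^6/5 - 6*t^3) = (12*B_t^4 - 18*t^2) dt + (24*B_t^5/5) dB_t

Itô's formula for f(t, x): d f(t, B_t) = (f_t + (1/2) f_xx) dt + f_x dB_t. Compute partials of f(t, x) = -6*t^3 + 4*x^6/5:
  f_t(t,x)  = -18*t^2
  f_x(t,x)  = 24*x^5/5
  f_xx(t,x) = 24*x^4
Assemble drift = f_t + (1/2) f_xx = -18*t^2 + 12*x^4 and diffusion = f_x = 24*x^5/5. Substituting x = B_t:
  d(4*B_t^6/5 - 6*t^3) = (12*B_t^4 - 18*t^2) dt + (24*B_t^5/5) dB_t.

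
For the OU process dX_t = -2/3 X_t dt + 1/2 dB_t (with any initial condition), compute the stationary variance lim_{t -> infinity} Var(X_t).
lim Var(X_t) = 3/16

The OU SDE dX = -theta X dt + sigma dB admits the integrating factor exp(theta t): d(exp(theta t) X_t) = sigma exp(theta t) dB_t. Integrating from 0 to t gives X_t = x_0 * exp(-theta t) + sigma * int_0^t exp(-theta (t-s)) dB_s for any initial x_0. The Itô integral has variance (by the Itô isometry) sigma^2 * int_0^t exp(-2 theta (t - s)) ds = sigma^2 * (1 - exp(-2 theta t)) / (2 theta), independent of x_0.
With theta = 2/3, sigma = 1/2:
  Var(X_t) = (1/2)^2 * (1 - exp(-2*2/3 t)) / (2 * 2/3) = 3/16 - 3*exp(-4*t/3)/16.
As t -> infinity, exp(-2*2/3 t) -> 0, so the stationary variance is sigma^2 / (2 theta) = 3/16.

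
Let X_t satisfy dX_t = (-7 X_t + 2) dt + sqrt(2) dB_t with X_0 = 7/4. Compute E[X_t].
E[X_t] = 2/7 + 41*exp(-7*t)/28

Taking expectations and using E[dB_t] = 0, the mean m(t) = E[X_t] satisfies the ODE m'(t) = a m(t) + b with m(0) = x_0. With a = -7, b = 2, x_0 = 7/4, the solution is
  m(t) = x_0 * exp(a t) + (b/a) * (exp(a t) - 1)
       = (7/4) * exp((-7) t) + (2/(-7)) * (exp((-7) t) - 1)
       = 2/7 + 41*exp(-7*t)/28.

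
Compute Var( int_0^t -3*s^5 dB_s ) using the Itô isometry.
Var = 9*t^11/11

The Itô integral of a deterministic integrand f(s) has mean 0 because each increment f(s) * (B_{s+ds} - B_s) has mean 0. By the Itô isometry:
  Var( int_0^t f(s) dB_s ) = E[ (int_0^t f(s) dB_s)^2 ] = int_0^t f(s)^2 ds.
Here f(s) = -3*s^5, so f(s)^2 = 9*s^10. Integrate:
  int_0^t (9*s^10) ds = 9*t^11/11.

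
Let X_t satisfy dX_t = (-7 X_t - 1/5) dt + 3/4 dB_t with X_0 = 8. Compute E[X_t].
E[X_t] = -1/35 + 281*exp(-7*t)/35

Taking expectations and using E[dB_t] = 0, the mean m(t) = E[X_t] satisfies the ODE m'(t) = a m(t) + b with m(0) = x_0. With a = -7, b = -1/5, x_0 = 8, the solution is
  m(t) = x_0 * exp(a t) + (b/a) * (exp(a t) - 1)
       = 8 * exp((-7) t) + ((-1/5)/(-7)) * (exp((-7) t) - 1)
       = -1/35 + 281*exp(-7*t)/35.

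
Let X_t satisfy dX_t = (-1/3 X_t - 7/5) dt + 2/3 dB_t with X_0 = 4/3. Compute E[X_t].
E[X_t] = -21/5 + 83*exp(-t/3)/15

Taking expectations and using E[dB_t] = 0, the mean m(t) = E[X_t] satisfies the ODE m'(t) = a m(t) + b with m(0) = x_0. With a = -1/3, b = -7/5, x_0 = 4/3, the solution is
  m(t) = x_0 * exp(a t) + (b/a) * (exp(a t) - 1)
       = (4/3) * exp((-1/3) t) + ((-7/5)/(-1/3)) * (exp((-1/3) t) - 1)
       = -21/5 + 83*exp(-t/3)/15.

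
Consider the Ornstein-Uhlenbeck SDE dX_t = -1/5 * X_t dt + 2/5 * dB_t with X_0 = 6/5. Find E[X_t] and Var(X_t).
E[X_t] = 6*exp(-t/5)/5; Var(X_t) = 2/5 - 2*exp(-2*t/5)/5

The OU SDE dX = -theta X dt + sigma dB admits the integrating factor exp(theta t): d(exp(theta t) X_t) = sigma exp(theta t) dB_t. Integrating from 0 to t:
  X_t = x_0 * exp(-theta t) + sigma * int_0^t exp(-theta (t-s)) dB_s.
The Itô integral has mean 0 and (by the Itô isometry) variance sigma^2 * int_0^t exp(-2 theta (t - s)) ds = sigma^2 * (1 - exp(-2 theta t)) / (2 theta).
With theta = 1/5, sigma = 2/5, x_0 = 6/5:
  E[X_t] = 6/5 * exp(-1/5 t) = 6*exp(-t/5)/5
  Var(X_t) = (2/5)^2 * (1 - exp(-2*1/5 t)) / (2 * 1/5) = 2/5 - 2*exp(-2*t/5)/5.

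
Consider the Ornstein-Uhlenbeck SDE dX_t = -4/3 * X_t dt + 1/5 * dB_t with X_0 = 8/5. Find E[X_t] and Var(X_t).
E[X_t] = 8*exp(-4*t/3)/5; Var(X_t) = 3/200 - 3*exp(-8*t/3)/200

The OU SDE dX = -theta X dt + sigma dB admits the integrating factor exp(theta t): d(exp(theta t) X_t) = sigma exp(theta t) dB_t. Integrating from 0 to t:
  X_t = x_0 * exp(-theta t) + sigma * int_0^t exp(-theta (t-s)) dB_s.
The Itô integral has mean 0 and (by the Itô isometry) variance sigma^2 * int_0^t exp(-2 theta (t - s)) ds = sigma^2 * (1 - exp(-2 theta t)) / (2 theta).
With theta = 4/3, sigma = 1/5, x_0 = 8/5:
  E[X_t] = 8/5 * exp(-4/3 t) = 8*exp(-4*t/3)/5
  Var(X_t) = (1/5)^2 * (1 - exp(-2*4/3 t)) / (2 * 4/3) = 3/200 - 3*exp(-8*t/3)/200.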